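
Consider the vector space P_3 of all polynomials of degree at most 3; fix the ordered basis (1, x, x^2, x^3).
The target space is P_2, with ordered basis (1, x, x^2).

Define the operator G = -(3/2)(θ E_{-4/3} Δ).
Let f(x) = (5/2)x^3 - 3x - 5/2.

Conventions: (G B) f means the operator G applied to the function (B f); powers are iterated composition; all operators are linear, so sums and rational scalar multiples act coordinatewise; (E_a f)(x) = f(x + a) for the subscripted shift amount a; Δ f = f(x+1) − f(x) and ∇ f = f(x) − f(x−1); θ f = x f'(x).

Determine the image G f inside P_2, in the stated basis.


g(x) = -(45/2)x^2 + (75/4)x

Δ f = (15/2)x^2 + (15/2)x - 1/2
E_{-4/3} Δ f = (15/2)x^2 - (25/2)x + 17/6
θ E_{-4/3} Δ f = 15x^2 - (25/2)x
(-(3/2)(θ E_{-4/3} Δ)) f = -(45/2)x^2 + (75/4)x


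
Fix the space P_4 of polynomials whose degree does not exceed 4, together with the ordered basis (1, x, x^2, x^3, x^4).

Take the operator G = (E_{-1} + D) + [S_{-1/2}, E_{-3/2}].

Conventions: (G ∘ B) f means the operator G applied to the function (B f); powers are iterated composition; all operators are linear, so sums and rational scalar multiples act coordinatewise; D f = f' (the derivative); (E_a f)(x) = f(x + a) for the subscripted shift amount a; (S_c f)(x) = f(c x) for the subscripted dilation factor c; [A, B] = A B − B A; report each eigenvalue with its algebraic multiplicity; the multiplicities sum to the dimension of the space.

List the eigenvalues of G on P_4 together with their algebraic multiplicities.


λ = 1 (multiplicity 5)

image of 1: 1
image of x: x - 9/4
image of x^2: x^2 + (9/4)x + 43/16
image of x^3: x^3 - (27/16)x^2 + (15/32)x - 307/64
image of x^4: x^4 + (9/8)x^3 + (273/32)x^2 + (115/32)x + 1471/256
the matrix is upper triangular; its diagonal is (1, 1, 1, 1, 1)
for a triangular matrix the eigenvalues are the diagonal entries, with algebraic multiplicity their repetition count


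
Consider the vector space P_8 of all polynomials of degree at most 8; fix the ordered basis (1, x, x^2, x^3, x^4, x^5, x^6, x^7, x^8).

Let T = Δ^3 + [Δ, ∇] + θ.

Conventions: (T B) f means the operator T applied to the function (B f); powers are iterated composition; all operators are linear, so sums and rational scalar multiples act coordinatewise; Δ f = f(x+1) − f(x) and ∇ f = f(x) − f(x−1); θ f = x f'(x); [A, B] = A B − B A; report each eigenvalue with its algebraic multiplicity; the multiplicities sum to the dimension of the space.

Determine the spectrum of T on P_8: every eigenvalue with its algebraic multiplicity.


λ = 0 (multiplicity 1), λ = 1 (multiplicity 1), λ = 2 (multiplicity 1), λ = 3 (multiplicity 1), λ = 4 (multiplicity 1), λ = 5 (multiplicity 1), λ = 6 (multiplicity 1), λ = 7 (multiplicity 1), λ = 8 (multiplicity 1)

image of 1: 0
image of x: x
image of x^2: 2x^2
image of x^3: 3x^3 + 6
image of x^4: 4x^4 + 24x + 36
image of x^5: 5x^5 + 60x^2 + 180x + 150
image of x^6: 6x^6 + 120x^3 + 540x^2 + 900x + 540
image of x^7: 7x^7 + 210x^4 + 1260x^3 + 3150x^2 + 3780x + 1806
image of x^8: 8x^8 + 336x^5 + 2520x^4 + 8400x^3 + 15120x^2 + 14448x + 5796
the matrix is upper triangular; its diagonal is (0, 1, 2, 3, 4, 5, 6, 7, 8)
for a triangular matrix the eigenvalues are the diagonal entries, with algebraic multiplicity their repetition count


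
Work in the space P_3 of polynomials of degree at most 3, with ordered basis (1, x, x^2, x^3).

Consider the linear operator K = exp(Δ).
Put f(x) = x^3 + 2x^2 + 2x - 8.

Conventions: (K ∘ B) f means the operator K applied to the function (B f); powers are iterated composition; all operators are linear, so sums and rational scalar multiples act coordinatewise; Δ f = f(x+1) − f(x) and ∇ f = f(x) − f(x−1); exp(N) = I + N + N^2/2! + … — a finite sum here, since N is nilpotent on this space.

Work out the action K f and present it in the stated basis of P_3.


the image equals g(x) = x^3 + 5x^2 + 12x + 3

order-1 term: 3x^2 + 7x + 5
order-2 term: 3x + 5
order-3 term: 1
the series for exp(Δ) f terminates at order 3
exp(Δ) f = x^3 + 5x^2 + 12x + 3


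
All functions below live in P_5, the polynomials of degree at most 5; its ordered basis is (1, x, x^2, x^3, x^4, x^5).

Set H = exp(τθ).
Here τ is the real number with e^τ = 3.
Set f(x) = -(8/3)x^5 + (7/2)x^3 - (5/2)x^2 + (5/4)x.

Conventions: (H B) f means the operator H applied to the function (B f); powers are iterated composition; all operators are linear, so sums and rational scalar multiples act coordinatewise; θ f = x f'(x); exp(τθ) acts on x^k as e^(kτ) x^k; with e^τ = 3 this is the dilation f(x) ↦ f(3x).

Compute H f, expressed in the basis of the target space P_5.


exp(τθ) x^k = e^(kτ) x^k; with e^τ = 3 this sends x^k to 3^k x^k
x ↦ 3 x
x^2 ↦ 9 x^2
x^3 ↦ 27 x^3
x^5 ↦ 243 x^5
applying this coordinatewise to f: exp(τθ) f = -648x^5 + (189/2)x^3 - (45/2)x^2 + (15/4)x

the result is g(x) = -648x^5 + (189/2)x^3 - (45/2)x^2 + (15/4)x


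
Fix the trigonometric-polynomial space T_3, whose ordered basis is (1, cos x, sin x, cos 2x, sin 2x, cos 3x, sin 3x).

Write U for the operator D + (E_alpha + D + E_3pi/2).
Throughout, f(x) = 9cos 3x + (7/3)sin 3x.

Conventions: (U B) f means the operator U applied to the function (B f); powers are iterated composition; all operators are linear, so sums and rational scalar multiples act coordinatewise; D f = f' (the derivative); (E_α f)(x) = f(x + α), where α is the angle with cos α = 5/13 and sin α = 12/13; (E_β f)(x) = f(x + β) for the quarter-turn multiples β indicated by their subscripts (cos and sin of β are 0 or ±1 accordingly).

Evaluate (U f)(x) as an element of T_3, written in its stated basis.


the image equals g(x) = (46912/6591)cos 3x - (407122/6591)sin 3x

D f = 7cos 3x - 27sin 3x
E_alpha f = -(20247/2197)cos 3x + (8111/6591)sin 3x
D f = 7cos 3x - 27sin 3x
E_3pi/2 f = (7/3)cos 3x - 9sin 3x
(E_alpha + D + E_3pi/2) f = (775/6591)cos 3x - (229165/6591)sin 3x
(D + (E_alpha + D + E_3pi/2)) f = (46912/6591)cos 3x - (407122/6591)sin 3x


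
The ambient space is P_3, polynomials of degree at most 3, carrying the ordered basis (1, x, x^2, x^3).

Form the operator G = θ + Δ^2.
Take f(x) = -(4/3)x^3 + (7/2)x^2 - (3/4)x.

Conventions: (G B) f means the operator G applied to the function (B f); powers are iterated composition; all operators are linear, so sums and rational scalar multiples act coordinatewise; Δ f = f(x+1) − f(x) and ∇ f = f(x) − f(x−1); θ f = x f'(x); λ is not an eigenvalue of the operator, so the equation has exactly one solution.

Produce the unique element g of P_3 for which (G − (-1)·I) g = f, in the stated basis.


write g with unknown coordinates in the stated basis and equate coefficients in (G − (-1)·I) g = f
solving from the highest basis element down gives g = -(1/3)x^3 + (7/6)x^2 + (5/8)x - 1/3
check: G g = -x^3 + (7/3)x^2 - (11/8)x + 1/3
so G g − (-1)·g = -(4/3)x^3 + (7/2)x^2 - (3/4)x = f ✓

g(x) = -(1/3)x^3 + (7/6)x^2 + (5/8)x - 1/3


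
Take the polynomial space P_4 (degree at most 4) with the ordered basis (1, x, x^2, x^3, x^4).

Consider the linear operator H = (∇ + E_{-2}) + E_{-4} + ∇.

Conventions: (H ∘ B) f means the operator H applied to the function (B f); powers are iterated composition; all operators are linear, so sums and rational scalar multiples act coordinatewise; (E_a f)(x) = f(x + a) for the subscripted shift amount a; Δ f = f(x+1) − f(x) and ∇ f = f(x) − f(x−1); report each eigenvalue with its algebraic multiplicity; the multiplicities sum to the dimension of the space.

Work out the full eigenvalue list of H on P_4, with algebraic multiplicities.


λ = 2 (multiplicity 5)

image of 1: 2
image of x: 2x - 4
image of x^2: 2x^2 - 8x + 18
image of x^3: 2x^3 - 12x^2 + 54x - 70
image of x^4: 2x^4 - 16x^3 + 108x^2 - 280x + 270
the matrix is upper triangular; its diagonal is (2, 2, 2, 2, 2)
for a triangular matrix the eigenvalues are the diagonal entries, with algebraic multiplicity their repetition count


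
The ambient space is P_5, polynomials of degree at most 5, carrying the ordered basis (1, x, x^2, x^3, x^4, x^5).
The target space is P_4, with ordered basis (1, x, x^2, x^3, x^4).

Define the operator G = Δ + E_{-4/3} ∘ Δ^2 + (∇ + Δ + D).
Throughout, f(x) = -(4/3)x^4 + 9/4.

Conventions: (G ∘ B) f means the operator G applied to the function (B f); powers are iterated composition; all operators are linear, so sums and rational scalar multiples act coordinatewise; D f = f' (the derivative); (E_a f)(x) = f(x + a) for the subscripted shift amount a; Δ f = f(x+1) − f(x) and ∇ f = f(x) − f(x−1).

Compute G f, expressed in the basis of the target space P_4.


the image equals g(x) = -(64/3)x^3 - 24x^2 - (16/3)x - 52/9

Δ f = -(16/3)x^3 - 8x^2 - (16/3)x - 4/3
Δ f = -(16/3)x^3 - 8x^2 - (16/3)x - 4/3
Δ Δ f = -16x^2 - 32x - 56/3
E_{-4/3} Δ^2 f = -16x^2 + (32/3)x - 40/9
∇ f = -(16/3)x^3 + 8x^2 - (16/3)x + 4/3
Δ f = -(16/3)x^3 - 8x^2 - (16/3)x - 4/3
D f = -(16/3)x^3
(∇ + Δ + D) f = -16x^3 - (32/3)x
(Δ + E_{-4/3} ∘ Δ^2 + (∇ + Δ + D)) f = -(64/3)x^3 - 24x^2 - (16/3)x - 52/9


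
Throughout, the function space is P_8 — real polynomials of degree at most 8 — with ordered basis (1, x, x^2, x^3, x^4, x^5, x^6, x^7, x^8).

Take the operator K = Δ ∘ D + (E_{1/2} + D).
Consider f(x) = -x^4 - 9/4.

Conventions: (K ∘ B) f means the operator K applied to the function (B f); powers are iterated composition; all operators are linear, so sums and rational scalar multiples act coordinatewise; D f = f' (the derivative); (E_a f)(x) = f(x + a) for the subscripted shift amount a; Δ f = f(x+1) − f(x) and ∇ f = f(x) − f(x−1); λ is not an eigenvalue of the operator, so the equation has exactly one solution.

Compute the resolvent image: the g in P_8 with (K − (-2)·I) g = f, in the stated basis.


write g with unknown coordinates in the stated basis and equate coefficients in (K − (-2)·I) g = f
solving from the highest basis element down gives g = -(1/3)x^4 + (2/3)x^3 + (1/2)x^2 - (11/18)x - 17/16
check: K g = -(1/3)x^4 - (4/3)x^3 - x^2 + (11/9)x - 1/8
so K g − (-2)·g = -x^4 - 9/4 = f ✓

g(x) = -(1/3)x^4 + (2/3)x^3 + (1/2)x^2 - (11/18)x - 17/16


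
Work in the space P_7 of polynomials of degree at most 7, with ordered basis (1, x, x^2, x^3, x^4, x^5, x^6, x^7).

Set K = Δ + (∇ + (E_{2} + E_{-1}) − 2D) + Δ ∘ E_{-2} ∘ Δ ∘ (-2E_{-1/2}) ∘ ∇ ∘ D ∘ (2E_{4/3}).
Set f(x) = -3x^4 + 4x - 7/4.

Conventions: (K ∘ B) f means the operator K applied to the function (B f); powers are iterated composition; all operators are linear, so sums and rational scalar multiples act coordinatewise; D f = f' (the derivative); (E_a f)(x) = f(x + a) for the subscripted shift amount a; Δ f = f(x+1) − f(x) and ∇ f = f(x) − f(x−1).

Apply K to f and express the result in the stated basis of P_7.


Δ f = -12x^3 - 18x^2 - 12x + 1
∇ f = -12x^3 + 18x^2 - 12x + 7
E_{2} f = -3x^4 - 24x^3 - 72x^2 - 92x - 167/4
E_{-1} f = -3x^4 + 12x^3 - 18x^2 + 16x - 35/4
(E_{2} + E_{-1}) f = -6x^4 - 12x^3 - 90x^2 - 76x - 101/2
D f = -12x^3 + 4
(-2D) f = 24x^3 - 8
(∇ + (E_{2} + E_{-1}) − 2D) f = -6x^4 - 72x^2 - 88x - 103/2
E_{4/3} f = -3x^4 - 16x^3 - 32x^2 - (220/9)x - 637/108
(2E_{4/3}) f = -6x^4 - 32x^3 - 64x^2 - (440/9)x - 637/54
D (2E_{4/3}) f = -24x^3 - 96x^2 - 128x - 440/9
∇ D (2E_{4/3}) f = -72x^2 - 120x - 56
E_{-1/2} (∇ ∘ D ∘ (2E_{4/3})) f = -72x^2 - 48x - 14
(-2E_{-1/2}) (∇ ∘ D ∘ (2E_{4/3})) f = 144x^2 + 96x + 28
Δ (-2E_{-1/2}) (∇ ∘ D ∘ (2E_{4/3})) f = 288x + 240
E_{-2} Δ (-2E_{-1/2}) (∇ ∘ D ∘ (2E_{4/3})) f = 288x - 336
Δ (E_{-2} ∘ Δ ∘ (-2E_{-1/2})) (∇ ∘ D ∘ (2E_{4/3})) f = 288
(Δ + (∇ + (E_{2} + E_{-1}) − 2D) + Δ ∘ E_{-2} ∘ Δ ∘ (-2E_{-1/2}) ∘ ∇ ∘ D ∘ (2E_{4/3})) f = -6x^4 - 12x^3 - 90x^2 - 100x + 475/2

the image equals g(x) = -6x^4 - 12x^3 - 90x^2 - 100x + 475/2


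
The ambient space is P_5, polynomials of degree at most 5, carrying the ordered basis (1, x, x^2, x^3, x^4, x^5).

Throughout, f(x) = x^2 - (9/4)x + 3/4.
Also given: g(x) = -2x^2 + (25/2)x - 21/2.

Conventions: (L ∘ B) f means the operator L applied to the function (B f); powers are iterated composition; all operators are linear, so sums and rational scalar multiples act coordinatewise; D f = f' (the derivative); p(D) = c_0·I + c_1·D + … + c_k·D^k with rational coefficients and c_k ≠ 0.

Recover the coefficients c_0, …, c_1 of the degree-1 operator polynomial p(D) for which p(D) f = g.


D^0 f = x^2 - (9/4)x + 3/4
D^1 f = 2x - 9/4
matching coefficients of g against c_0 f + c_1 Df + … from the top degree down determines the c_i
solution: c_0 = -2, c_1 = 4

c_0 = -2, c_1 = 4


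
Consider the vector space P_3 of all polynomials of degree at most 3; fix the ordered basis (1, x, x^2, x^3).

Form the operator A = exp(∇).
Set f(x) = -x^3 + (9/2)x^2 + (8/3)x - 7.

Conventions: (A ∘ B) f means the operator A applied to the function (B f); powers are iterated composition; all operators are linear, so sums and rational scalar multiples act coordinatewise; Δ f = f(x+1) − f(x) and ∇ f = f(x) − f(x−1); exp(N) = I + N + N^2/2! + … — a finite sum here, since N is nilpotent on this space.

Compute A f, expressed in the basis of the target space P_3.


order-1 term: -3x^2 + 12x - 17/6
order-2 term: -3x + 15/2
order-3 term: -1
the series for exp(∇) f terminates at order 3
exp(∇) f = -x^3 + (3/2)x^2 + (35/3)x - 10/3

g(x) = -x^3 + (3/2)x^2 + (35/3)x - 10/3


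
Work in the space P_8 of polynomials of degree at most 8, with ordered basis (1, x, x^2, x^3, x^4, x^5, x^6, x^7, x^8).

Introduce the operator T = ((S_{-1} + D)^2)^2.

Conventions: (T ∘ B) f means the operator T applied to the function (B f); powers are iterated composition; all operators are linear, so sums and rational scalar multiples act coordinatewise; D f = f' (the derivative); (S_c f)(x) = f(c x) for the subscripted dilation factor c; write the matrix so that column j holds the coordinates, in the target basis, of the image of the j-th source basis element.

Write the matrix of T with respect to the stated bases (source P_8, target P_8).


image of 1: 1
image of x: x
image of x^2: x^2 + 4
image of x^3: x^3 + 12x
image of x^4: x^4 + 24x^2 + 24
image of x^5: x^5 + 40x^3 + 120x
image of x^6: x^6 + 60x^4 + 360x^2
image of x^7: x^7 + 84x^5 + 840x^3
image of x^8: x^8 + 112x^6 + 1680x^4
each image's coordinates form column j of the matrix

the matrix is [[1, 0, 4, 0, 24, 0, 0, 0, 0]; [0, 1, 0, 12, 0, 120, 0, 0, 0]; [0, 0, 1, 0, 24, 0, 360, 0, 0]; [0, 0, 0, 1, 0, 40, 0, 840, 0]; [0, 0, 0, 0, 1, 0, 60, 0, 1680]; [0, 0, 0, 0, 0, 1, 0, 84, 0]; [0, 0, 0, 0, 0, 0, 1, 0, 112]; [0, 0, 0, 0, 0, 0, 0, 1, 0]; [0, 0, 0, 0, 0, 0, 0, 0, 1]] (rows listed top to bottom)


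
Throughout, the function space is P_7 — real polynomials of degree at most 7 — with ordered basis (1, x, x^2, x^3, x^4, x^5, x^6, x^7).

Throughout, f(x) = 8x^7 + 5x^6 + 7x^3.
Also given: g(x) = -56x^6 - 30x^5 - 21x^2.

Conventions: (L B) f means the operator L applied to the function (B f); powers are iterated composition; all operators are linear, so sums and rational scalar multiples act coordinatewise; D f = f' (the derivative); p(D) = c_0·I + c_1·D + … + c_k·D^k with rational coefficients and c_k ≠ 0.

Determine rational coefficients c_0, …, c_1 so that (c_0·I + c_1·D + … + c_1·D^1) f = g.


c_0 = 0, c_1 = -1

D^0 f = 8x^7 + 5x^6 + 7x^3
D^1 f = 56x^6 + 30x^5 + 21x^2
matching coefficients of g against c_0 f + c_1 Df + … from the top degree down determines the c_i
solution: c_0 = 0, c_1 = -1


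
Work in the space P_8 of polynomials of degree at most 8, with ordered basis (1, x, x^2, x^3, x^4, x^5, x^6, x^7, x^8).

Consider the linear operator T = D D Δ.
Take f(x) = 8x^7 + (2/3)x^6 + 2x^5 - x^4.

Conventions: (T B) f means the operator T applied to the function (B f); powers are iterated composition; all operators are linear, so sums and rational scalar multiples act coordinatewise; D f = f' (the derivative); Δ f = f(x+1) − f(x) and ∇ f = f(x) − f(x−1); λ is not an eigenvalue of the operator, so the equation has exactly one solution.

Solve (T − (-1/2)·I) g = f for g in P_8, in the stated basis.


write g with unknown coordinates in the stated basis and equate coefficients in (T − (-1/2)·I) g = f
solving from the highest basis element down gives g = 16x^7 + (4/3)x^6 + 4x^5 - 6722x^4 - 13760x^3 - 14400x^2 + 315136x + 324864
check: T g = 3360x^4 + 6880x^3 + 7200x^2 - 157568x - 162432
so T g − (-1/2)·g = 8x^7 + (2/3)x^6 + 2x^5 - x^4 = f ✓

g(x) = 16x^7 + (4/3)x^6 + 4x^5 - 6722x^4 - 13760x^3 - 14400x^2 + 315136x + 324864


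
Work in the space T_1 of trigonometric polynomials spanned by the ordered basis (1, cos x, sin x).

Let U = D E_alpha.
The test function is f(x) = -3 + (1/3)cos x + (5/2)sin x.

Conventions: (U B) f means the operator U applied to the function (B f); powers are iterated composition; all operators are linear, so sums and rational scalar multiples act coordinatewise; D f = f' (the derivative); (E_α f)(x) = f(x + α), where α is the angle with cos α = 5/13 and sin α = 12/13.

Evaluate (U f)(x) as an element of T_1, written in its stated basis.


E_alpha f = -3 + (95/39)cos x + (17/26)sin x
D E_alpha f = (17/26)cos x - (95/39)sin x

g(x) = (17/26)cos x - (95/39)sin x


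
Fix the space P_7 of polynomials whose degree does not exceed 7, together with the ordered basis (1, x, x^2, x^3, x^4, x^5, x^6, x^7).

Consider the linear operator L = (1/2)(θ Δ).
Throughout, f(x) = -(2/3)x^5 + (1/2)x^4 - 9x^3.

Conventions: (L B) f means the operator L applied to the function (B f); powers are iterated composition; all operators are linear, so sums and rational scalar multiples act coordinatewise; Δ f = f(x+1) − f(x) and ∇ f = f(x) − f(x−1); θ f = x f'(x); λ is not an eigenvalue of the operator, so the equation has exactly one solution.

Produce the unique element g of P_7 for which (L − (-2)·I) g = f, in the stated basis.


the result is g(x) = -(1/3)x^5 + (23/12)x^4 - (31/4)x^3 + (181/24)x^2 + (13/24)x

write g with unknown coordinates in the stated basis and equate coefficients in (L − (-2)·I) g = f
solving from the highest basis element down gives g = -(1/3)x^5 + (23/12)x^4 - (31/4)x^3 + (181/24)x^2 + (13/24)x
check: L g = -(10/3)x^4 + (13/2)x^3 - (181/12)x^2 - (13/12)x
so L g − (-2)·g = -(2/3)x^5 + (1/2)x^4 - 9x^3 = f ✓


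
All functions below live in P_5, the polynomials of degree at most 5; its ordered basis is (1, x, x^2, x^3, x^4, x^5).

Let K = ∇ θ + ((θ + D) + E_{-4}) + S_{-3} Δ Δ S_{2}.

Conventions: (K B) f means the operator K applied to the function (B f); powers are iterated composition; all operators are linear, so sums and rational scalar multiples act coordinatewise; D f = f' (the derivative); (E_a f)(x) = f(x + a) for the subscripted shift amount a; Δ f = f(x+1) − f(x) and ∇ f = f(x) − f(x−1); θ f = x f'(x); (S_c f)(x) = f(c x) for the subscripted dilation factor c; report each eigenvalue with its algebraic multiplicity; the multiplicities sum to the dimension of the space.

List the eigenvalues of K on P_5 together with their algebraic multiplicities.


image of 1: 1
image of x: 2x - 2
image of x^2: 3x^2 - 2x + 22
image of x^3: 4x^3 - 105x - 13
image of x^4: 5x^4 + 4x^3 + 1800x^2 - 1392x + 476
image of x^5: 6x^5 + 10x^4 - 17170x^3 + 16690x^2 - 5465x - 59
the matrix is upper triangular; its diagonal is (1, 2, 3, 4, 5, 6)
for a triangular matrix the eigenvalues are the diagonal entries, with algebraic multiplicity their repetition count

λ = 1 (multiplicity 1), λ = 2 (multiplicity 1), λ = 3 (multiplicity 1), λ = 4 (multiplicity 1), λ = 5 (multiplicity 1), λ = 6 (multiplicity 1)


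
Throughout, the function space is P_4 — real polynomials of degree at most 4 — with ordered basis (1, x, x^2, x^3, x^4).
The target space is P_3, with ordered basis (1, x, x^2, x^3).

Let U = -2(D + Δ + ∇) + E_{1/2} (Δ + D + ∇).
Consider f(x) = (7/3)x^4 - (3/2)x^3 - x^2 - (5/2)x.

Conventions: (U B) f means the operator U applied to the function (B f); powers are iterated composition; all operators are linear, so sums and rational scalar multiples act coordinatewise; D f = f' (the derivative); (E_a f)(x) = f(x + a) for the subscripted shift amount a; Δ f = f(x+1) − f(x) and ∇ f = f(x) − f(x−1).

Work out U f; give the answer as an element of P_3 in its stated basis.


the image equals g(x) = -28x^3 + (111/2)x^2 - (31/6)x + 407/24

D f = (28/3)x^3 - (9/2)x^2 - 2x - 5/2
Δ f = (28/3)x^3 + (19/2)x^2 + (17/6)x - 8/3
∇ f = (28/3)x^3 - (37/2)x^2 + (71/6)x - 16/3
(D + Δ + ∇) f = 28x^3 - (27/2)x^2 + (38/3)x - 21/2
(-2(D + Δ + ∇)) f = -56x^3 + 27x^2 - (76/3)x + 21
Δ f = (28/3)x^3 + (19/2)x^2 + (17/6)x - 8/3
D f = (28/3)x^3 - (9/2)x^2 - 2x - 5/2
∇ f = (28/3)x^3 - (37/2)x^2 + (71/6)x - 16/3
(Δ + D + ∇) f = 28x^3 - (27/2)x^2 + (38/3)x - 21/2
E_{1/2} (Δ + D + ∇) f = 28x^3 + (57/2)x^2 + (121/6)x - 97/24
(-2(D + Δ + ∇) + E_{1/2} (Δ + D + ∇)) f = -28x^3 + (111/2)x^2 - (31/6)x + 407/24


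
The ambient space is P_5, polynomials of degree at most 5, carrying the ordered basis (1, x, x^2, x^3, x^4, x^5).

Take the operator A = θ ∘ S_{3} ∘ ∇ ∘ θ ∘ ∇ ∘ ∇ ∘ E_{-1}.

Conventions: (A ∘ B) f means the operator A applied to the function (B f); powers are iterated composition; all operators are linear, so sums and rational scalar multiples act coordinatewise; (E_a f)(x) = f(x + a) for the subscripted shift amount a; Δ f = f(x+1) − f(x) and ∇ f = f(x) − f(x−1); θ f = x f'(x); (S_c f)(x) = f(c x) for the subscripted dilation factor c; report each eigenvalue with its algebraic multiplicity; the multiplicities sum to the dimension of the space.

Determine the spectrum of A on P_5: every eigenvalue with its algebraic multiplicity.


image of 1: 0
image of x: 0
image of x^2: 0
image of x^3: 0
image of x^4: 144x
image of x^5: 3240x^2 - 1980x
the matrix is upper triangular; its diagonal is (0, 0, 0, 0, 0, 0)
for a triangular matrix the eigenvalues are the diagonal entries, with algebraic multiplicity their repetition count

λ = 0 (multiplicity 6)


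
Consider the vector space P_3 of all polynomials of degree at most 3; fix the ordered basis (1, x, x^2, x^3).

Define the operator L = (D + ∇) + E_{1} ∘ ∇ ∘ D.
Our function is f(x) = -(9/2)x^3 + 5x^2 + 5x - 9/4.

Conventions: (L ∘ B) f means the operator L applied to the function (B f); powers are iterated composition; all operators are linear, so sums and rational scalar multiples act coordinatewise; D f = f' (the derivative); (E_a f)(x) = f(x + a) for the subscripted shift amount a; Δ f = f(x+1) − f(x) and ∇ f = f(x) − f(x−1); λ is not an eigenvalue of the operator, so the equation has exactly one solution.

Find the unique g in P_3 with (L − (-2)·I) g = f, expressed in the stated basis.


write g with unknown coordinates in the stated basis and equate coefficients in (L − (-2)·I) g = f
solving from the highest basis element down gives g = -(9/4)x^3 + (37/4)x^2 - (101/8)x + 91/8
check: L g = -(27/2)x^2 + (121/4)x - 25
so L g − (-2)·g = -(9/2)x^3 + 5x^2 + 5x - 9/4 = f ✓

the result is g(x) = -(9/4)x^3 + (37/4)x^2 - (101/8)x + 91/8


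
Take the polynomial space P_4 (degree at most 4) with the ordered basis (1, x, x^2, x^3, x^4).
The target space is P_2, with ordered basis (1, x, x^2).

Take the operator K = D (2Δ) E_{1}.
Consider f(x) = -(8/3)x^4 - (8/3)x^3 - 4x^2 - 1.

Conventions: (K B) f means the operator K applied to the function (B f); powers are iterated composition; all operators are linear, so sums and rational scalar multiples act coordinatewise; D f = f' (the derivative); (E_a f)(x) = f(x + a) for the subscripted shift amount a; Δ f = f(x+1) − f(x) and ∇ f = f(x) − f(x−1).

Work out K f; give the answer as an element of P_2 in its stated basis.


the image equals g(x) = -64x^2 - 224x - 640/3

E_{1} f = -(8/3)x^4 - (40/3)x^3 - 28x^2 - (80/3)x - 31/3
Δ E_{1} f = -(32/3)x^3 - 56x^2 - (320/3)x - 212/3
(2Δ) E_{1} f = -(64/3)x^3 - 112x^2 - (640/3)x - 424/3
D (2Δ) E_{1} f = -64x^2 - 224x - 640/3


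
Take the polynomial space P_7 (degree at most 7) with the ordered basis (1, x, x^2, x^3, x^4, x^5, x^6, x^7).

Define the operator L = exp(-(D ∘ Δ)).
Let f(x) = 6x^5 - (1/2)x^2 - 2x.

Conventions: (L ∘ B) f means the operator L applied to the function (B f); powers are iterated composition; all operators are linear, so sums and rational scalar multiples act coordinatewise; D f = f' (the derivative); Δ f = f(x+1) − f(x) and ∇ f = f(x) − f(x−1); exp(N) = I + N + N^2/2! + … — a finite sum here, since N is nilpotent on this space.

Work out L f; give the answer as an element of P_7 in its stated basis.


order-1 term: -120x^3 - 180x^2 - 120x - 29
order-2 term: 360x + 360
the series for exp(-(D ∘ Δ)) f terminates at order 2
exp(-(D ∘ Δ)) f = 6x^5 - 120x^3 - (361/2)x^2 + 238x + 331

the result is g(x) = 6x^5 - 120x^3 - (361/2)x^2 + 238x + 331


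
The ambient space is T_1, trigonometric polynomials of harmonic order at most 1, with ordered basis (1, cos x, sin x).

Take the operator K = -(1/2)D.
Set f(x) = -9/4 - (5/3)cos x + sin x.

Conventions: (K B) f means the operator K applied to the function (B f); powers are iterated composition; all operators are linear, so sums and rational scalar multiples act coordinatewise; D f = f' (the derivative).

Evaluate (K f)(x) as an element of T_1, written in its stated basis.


D f = cos x + (5/3)sin x
(-(1/2)D) f = -(1/2)cos x - (5/6)sin x

the result is g(x) = -(1/2)cos x - (5/6)sin x


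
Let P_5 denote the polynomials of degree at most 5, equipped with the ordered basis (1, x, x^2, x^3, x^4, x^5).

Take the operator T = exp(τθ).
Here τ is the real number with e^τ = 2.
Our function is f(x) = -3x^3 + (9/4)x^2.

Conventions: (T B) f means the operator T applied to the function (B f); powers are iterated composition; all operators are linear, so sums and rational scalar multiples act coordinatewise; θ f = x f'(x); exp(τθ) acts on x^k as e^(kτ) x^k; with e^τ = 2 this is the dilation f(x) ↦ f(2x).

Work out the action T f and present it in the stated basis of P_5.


exp(τθ) x^k = e^(kτ) x^k; with e^τ = 2 this sends x^k to 2^k x^k
x^2 ↦ 4 x^2
x^3 ↦ 8 x^3
applying this coordinatewise to f: exp(τθ) f = -24x^3 + 9x^2

g(x) = -24x^3 + 9x^2


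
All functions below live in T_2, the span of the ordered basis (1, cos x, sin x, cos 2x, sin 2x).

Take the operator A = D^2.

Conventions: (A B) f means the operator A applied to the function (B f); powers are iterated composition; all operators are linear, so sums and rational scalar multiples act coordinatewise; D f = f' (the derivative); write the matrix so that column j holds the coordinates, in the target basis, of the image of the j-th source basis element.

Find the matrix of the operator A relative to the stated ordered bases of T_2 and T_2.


the matrix is [[0, 0, 0, 0, 0]; [0, -1, 0, 0, 0]; [0, 0, -1, 0, 0]; [0, 0, 0, -4, 0]; [0, 0, 0, 0, -4]] (rows listed top to bottom)

image of 1: 0
image of cos x: -cos x
image of sin x: -sin x
image of cos 2x: -4cos 2x
image of sin 2x: -4sin 2x
each image's coordinates form column j of the matrix


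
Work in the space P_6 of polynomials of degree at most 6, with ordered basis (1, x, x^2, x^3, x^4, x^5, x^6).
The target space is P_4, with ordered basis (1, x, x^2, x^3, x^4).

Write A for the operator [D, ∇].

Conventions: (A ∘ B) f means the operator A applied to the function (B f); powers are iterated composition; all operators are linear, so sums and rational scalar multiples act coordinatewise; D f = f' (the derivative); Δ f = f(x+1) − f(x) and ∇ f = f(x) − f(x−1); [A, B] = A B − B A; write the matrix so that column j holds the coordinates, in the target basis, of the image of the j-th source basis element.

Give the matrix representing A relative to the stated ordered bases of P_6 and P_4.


the matrix is [[0, 0, 0, 0, 0, 0, 0]; [0, 0, 0, 0, 0, 0, 0]; [0, 0, 0, 0, 0, 0, 0]; [0, 0, 0, 0, 0, 0, 0]; [0, 0, 0, 0, 0, 0, 0]] (rows listed top to bottom)

image of 1: 0
image of x: 0
image of x^2: 0
image of x^3: 0
image of x^4: 0
image of x^5: 0
image of x^6: 0
each image's coordinates form column j of the matrix


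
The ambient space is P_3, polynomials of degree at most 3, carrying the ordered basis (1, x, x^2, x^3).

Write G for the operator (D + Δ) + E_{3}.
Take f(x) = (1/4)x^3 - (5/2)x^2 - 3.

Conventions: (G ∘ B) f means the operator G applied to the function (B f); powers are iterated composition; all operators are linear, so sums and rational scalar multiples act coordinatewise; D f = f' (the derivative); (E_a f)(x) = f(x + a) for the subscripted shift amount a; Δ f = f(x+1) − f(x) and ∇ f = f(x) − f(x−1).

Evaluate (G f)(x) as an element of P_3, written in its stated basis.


D f = (3/4)x^2 - 5x
Δ f = (3/4)x^2 - (17/4)x - 9/4
(D + Δ) f = (3/2)x^2 - (37/4)x - 9/4
E_{3} f = (1/4)x^3 - (1/4)x^2 - (33/4)x - 75/4
((D + Δ) + E_{3}) f = (1/4)x^3 + (5/4)x^2 - (35/2)x - 21

g(x) = (1/4)x^3 + (5/4)x^2 - (35/2)x - 21


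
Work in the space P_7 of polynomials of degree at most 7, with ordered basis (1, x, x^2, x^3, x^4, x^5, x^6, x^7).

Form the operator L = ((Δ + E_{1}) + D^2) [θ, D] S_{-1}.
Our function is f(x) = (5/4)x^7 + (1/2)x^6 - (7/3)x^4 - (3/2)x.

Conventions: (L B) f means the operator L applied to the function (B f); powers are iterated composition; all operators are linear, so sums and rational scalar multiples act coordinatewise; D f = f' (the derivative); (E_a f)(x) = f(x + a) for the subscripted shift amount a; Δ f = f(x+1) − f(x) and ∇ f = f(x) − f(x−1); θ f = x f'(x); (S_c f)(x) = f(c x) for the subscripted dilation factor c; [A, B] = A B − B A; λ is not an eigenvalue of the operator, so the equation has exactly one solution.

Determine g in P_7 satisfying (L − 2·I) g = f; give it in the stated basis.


g(x) = -(5/8)x^7 - (39/16)x^6 - (303/16)x^5 - (10013/96)x^4 + (1673/48)x^3 + (7945/32)x^2 + (68255/32)x + 213469/192

write g with unknown coordinates in the stated basis and equate coefficients in (L − 2·I) g = f
solving from the highest basis element down gives g = -(5/8)x^7 - (39/16)x^6 - (303/16)x^5 - (10013/96)x^4 + (1673/48)x^3 + (7945/32)x^2 + (68255/32)x + 213469/192
check: L g = -(35/8)x^6 - (303/8)x^5 - (3375/16)x^4 + (1673/24)x^3 + (7945/16)x^2 + (68231/16)x + 213469/96
so L g − 2·g = (5/4)x^7 + (1/2)x^6 - (7/3)x^4 - (3/2)x = f ✓


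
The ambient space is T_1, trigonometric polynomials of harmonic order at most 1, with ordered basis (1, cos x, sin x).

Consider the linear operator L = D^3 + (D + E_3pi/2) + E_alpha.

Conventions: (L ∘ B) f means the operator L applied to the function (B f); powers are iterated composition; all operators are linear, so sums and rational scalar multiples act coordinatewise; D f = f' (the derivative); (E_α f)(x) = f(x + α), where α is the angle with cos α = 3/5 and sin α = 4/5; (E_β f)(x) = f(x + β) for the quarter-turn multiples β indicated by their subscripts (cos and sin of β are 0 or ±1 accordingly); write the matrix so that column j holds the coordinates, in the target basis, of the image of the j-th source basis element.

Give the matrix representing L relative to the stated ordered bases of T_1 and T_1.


the matrix is [[2, 0, 0]; [0, 3/5, -1/5]; [0, 1/5, 3/5]] (rows listed top to bottom)

image of 1: 2
image of cos x: (3/5)cos x + (1/5)sin x
image of sin x: -(1/5)cos x + (3/5)sin x
each image's coordinates form column j of the matrix


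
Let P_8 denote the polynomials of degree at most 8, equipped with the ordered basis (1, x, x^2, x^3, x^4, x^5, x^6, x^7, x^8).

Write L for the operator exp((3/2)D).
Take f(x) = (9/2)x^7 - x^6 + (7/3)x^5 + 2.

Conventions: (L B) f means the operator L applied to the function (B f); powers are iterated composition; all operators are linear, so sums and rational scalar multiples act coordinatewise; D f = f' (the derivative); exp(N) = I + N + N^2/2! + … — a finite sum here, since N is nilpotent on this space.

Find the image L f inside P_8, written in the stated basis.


order-1 term: (189/4)x^6 - 9x^5 + (35/2)x^4
order-2 term: (1701/8)x^5 - (135/4)x^4 + (105/2)x^3
order-3 term: (8505/16)x^4 - (135/2)x^3 + (315/4)x^2
order-4 term: (25515/32)x^3 - (1215/16)x^2 + (945/16)x
order-5 term: (45927/64)x^2 - (729/16)x + 567/32
order-6 term: (45927/128)x - 729/64
order-7 term: 19683/256
the series for exp((3/2)D) f terminates at order 7
exp((3/2)D) f = (9/2)x^7 + (185/4)x^6 + (4943/24)x^5 + (8245/16)x^4 + (25035/32)x^3 + (46107/64)x^2 + (47655/128)x + 21815/256

g(x) = (9/2)x^7 + (185/4)x^6 + (4943/24)x^5 + (8245/16)x^4 + (25035/32)x^3 + (46107/64)x^2 + (47655/128)x + 21815/256


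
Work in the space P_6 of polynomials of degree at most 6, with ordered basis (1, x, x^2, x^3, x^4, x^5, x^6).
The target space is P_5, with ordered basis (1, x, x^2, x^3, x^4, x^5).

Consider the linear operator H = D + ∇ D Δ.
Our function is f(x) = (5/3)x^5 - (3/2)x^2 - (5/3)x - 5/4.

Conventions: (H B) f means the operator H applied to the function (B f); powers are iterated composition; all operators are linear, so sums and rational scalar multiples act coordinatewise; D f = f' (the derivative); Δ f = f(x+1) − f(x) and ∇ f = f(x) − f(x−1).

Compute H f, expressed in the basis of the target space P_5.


g(x) = (25/3)x^4 + 100x^2 - 3x + 15

D f = (25/3)x^4 - 3x - 5/3
Δ f = (25/3)x^4 + (50/3)x^3 + (50/3)x^2 + (16/3)x - 3/2
D Δ f = (100/3)x^3 + 50x^2 + (100/3)x + 16/3
∇ D Δ f = 100x^2 + 50/3
(D + ∇ D Δ) f = (25/3)x^4 + 100x^2 - 3x + 15


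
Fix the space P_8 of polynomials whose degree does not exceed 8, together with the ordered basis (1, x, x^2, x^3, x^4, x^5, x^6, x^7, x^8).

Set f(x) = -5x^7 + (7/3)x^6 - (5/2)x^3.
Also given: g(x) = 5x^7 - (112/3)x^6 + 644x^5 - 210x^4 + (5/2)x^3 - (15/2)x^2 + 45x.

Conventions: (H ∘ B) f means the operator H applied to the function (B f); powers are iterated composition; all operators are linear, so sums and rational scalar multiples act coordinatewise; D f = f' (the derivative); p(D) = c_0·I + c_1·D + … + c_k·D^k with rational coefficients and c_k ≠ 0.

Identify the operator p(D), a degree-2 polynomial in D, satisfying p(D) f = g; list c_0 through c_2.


D^0 f = -5x^7 + (7/3)x^6 - (5/2)x^3
D^1 f = -35x^6 + 14x^5 - (15/2)x^2
D^2 f = -210x^5 + 70x^4 - 15x
matching coefficients of g against c_0 f + c_1 Df + … from the top degree down determines the c_i
solution: c_0 = -1, c_1 = 1, c_2 = -3

c_0 = -1, c_1 = 1, c_2 = -3


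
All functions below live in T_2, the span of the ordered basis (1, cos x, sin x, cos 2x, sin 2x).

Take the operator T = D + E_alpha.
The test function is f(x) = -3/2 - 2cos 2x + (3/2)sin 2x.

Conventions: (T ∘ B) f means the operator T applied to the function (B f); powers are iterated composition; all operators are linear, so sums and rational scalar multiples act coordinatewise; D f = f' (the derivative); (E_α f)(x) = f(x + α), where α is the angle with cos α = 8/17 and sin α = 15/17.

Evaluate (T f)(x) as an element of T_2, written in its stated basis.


D f = 3cos 2x + 4sin 2x
E_alpha f = -3/2 + (682/289)cos 2x + (477/578)sin 2x
(D + E_alpha) f = -3/2 + (1549/289)cos 2x + (2789/578)sin 2x

the result is g(x) = -3/2 + (1549/289)cos 2x + (2789/578)sin 2x


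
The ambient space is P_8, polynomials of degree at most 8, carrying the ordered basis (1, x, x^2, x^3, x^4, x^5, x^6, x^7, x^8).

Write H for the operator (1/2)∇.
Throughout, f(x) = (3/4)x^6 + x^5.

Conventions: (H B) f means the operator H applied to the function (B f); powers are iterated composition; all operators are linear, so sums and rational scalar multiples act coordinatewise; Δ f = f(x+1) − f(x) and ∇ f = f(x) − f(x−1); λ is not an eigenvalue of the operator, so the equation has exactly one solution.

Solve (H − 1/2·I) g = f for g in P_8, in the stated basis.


the image equals g(x) = -(3/2)x^6 - 11x^5 - (65/2)x^4 - 50x^3 - (85/2)x^2 - 19x - 7/2

write g with unknown coordinates in the stated basis and equate coefficients in (H − 1/2·I) g = f
solving from the highest basis element down gives g = -(3/2)x^6 - 11x^5 - (65/2)x^4 - 50x^3 - (85/2)x^2 - 19x - 7/2
check: H g = -(9/2)x^5 - (65/4)x^4 - 25x^3 - (85/4)x^2 - (19/2)x - 7/4
so H g − 1/2·g = (3/4)x^6 + x^5 = f ✓


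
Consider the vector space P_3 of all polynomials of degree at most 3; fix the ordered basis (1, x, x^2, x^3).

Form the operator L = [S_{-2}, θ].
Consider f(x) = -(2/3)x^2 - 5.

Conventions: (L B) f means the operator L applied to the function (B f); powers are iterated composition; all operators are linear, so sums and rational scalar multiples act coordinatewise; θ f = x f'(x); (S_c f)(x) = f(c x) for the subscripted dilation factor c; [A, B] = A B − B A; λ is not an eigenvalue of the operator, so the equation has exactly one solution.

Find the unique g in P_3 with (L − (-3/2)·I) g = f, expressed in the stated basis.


the result is g(x) = -(4/9)x^2 - 10/3

write g with unknown coordinates in the stated basis and equate coefficients in (L − (-3/2)·I) g = f
solving from the highest basis element down gives g = -(4/9)x^2 - 10/3
check: L g = 0
so L g − (-3/2)·g = -(2/3)x^2 - 5 = f ✓


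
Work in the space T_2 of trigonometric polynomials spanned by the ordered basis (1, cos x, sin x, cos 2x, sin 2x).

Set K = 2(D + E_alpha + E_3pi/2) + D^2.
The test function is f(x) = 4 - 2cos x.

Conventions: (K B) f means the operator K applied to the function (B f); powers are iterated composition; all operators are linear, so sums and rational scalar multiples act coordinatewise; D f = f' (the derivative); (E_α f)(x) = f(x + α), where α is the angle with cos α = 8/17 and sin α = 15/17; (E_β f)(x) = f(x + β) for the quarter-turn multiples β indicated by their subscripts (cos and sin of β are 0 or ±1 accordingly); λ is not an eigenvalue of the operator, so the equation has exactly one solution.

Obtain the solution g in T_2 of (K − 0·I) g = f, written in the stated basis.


g(x) = 1 + (2/53)cos x - (60/53)sin x

write g with unknown coordinates in the stated basis and equate coefficients in (K − 0·I) g = f
solving from the highest basis element down gives g = 1 + (2/53)cos x - (60/53)sin x
check: K g = 4 - 2cos x
so K g − 0·g = 4 - 2cos x = f ✓


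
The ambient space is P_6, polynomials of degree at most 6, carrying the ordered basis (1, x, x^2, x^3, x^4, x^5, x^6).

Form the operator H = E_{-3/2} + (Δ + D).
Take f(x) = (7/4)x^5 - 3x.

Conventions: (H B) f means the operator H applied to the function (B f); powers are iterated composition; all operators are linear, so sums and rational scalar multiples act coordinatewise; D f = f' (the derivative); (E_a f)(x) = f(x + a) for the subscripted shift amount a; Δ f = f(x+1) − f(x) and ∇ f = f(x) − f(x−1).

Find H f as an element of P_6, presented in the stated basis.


the image equals g(x) = (7/4)x^5 + (35/8)x^4 + (455/8)x^3 - (665/16)x^2 + (3203/64)x - 1669/128

E_{-3/2} f = (7/4)x^5 - (105/8)x^4 + (315/8)x^3 - (945/16)x^2 + (2643/64)x - 1125/128
Δ f = (35/4)x^4 + (35/2)x^3 + (35/2)x^2 + (35/4)x - 5/4
D f = (35/4)x^4 - 3
(Δ + D) f = (35/2)x^4 + (35/2)x^3 + (35/2)x^2 + (35/4)x - 17/4
(E_{-3/2} + (Δ + D)) f = (7/4)x^5 + (35/8)x^4 + (455/8)x^3 - (665/16)x^2 + (3203/64)x - 1669/128


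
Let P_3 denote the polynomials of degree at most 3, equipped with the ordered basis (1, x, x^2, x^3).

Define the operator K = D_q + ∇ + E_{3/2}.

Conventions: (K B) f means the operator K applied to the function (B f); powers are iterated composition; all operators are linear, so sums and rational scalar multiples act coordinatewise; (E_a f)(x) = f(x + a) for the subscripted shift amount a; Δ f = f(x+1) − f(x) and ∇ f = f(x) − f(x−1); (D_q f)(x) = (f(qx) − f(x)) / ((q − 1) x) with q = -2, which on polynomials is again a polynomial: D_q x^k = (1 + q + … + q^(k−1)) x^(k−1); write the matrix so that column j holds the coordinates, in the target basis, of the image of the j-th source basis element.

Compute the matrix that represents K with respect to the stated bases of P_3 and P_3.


image of 1: 1
image of x: x + 7/2
image of x^2: x^2 + 4x + 5/4
image of x^3: x^3 + (21/2)x^2 + (15/4)x + 35/8
each image's coordinates form column j of the matrix

the matrix is [[1, 7/2, 5/4, 35/8]; [0, 1, 4, 15/4]; [0, 0, 1, 21/2]; [0, 0, 0, 1]] (rows listed top to bottom)
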